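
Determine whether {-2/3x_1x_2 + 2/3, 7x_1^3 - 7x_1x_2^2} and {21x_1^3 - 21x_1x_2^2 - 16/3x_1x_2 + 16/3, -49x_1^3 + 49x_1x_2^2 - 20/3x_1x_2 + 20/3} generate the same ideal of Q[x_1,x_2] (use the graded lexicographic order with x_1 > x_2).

Yes, the ideals are equal.

For a fixed monomial order, each ideal has a unique reduced Gröbner basis; comparing bases decides equality.
Buchberger on the first generating set:
f_1 = -2/3x_1x_2 + 2/3, LT = x_1x_2.
f_2 = 7x_1^3 - 7x_1x_2^2, LT = x_1^3.

S(f_1,f_2): lcm = x_1^3x_2. S = x_1x_2^3 - x_1^2.
  leading term x_1x_2^3: subtract (-3/2x_2^2)·f_1 from x_1x_2^3 - x_1^2 → -x_1^2 + x_2^2
  leading term x_1^2: no divisor's leading term divides it; move -x_1^2 to the remainder.
  leading term x_2^2: no divisor's leading term divides it; move x_2^2 to the remainder.
  remainder -x_1^2 + x_2^2 ≠ 0; add g_3 = -x_1^2 + x_2^2 to the basis.

S(f_1,g_3): lcm = x_1^2x_2. S = x_2^3 - x_1.
  leading term x_2^3: no divisor's leading term divides it; move x_2^3 to the remainder.
  leading term x_1: no divisor's leading term divides it; move -x_1 to the remainder.
  remainder x_2^3 - x_1 ≠ 0; add g_4 = x_2^3 - x_1 to the basis.

The other S-polynomials (S(f_2,g_3), S(f_1,g_4), S(f_2,g_4), S(g_3,g_4)) all reduce to 0 modulo the current basis, so we have a Gröbner basis.
Inter-reduce: drop elements whose leading term is divisible by another's, tail-reduce, and make monic.
Reduced Gröbner basis: {x_2^3 - x_1, x_1^2 - x_2^2, x_1x_2 - 1}.

Buchberger on the second generating set:
h_1 = 21x_1^3 - 21x_1x_2^2 - 16/3x_1x_2 + 16/3, LT = x_1^3.
h_2 = -49x_1^3 + 49x_1x_2^2 - 20/3x_1x_2 + 20/3, LT = x_1^3.

S(h_1,h_2): lcm = x_1^3. S = -172/441x_1x_2 + 172/441.
  leading term x_1x_2: no divisor's leading term divides it; move -172/441x_1x_2 to the remainder.
  leading term 1: no divisor's leading term divides it; move 172/441 to the remainder.
  remainder -172/441x_1x_2 + 172/441 ≠ 0; add k_3 = -172/441x_1x_2 + 172/441 to the basis.

S(h_1,k_3): lcm = x_1^3x_2. S = -x_1x_2^3 - 16/63x_1x_2^2 + x_1^2 + 16/63x_2.
  leading term x_1x_2^3: subtract (441/172x_2^2)·k_3 from -x_1x_2^3 - 16/63x_1x_2^2 + x_1^2 + 16/63x_2 → -16/63x_1x_2^2 + x_1^2 - x_2^2 + 16/63x_2
  leading term x_1x_2^2: subtract (28/43x_2)·k_3 from -16/63x_1x_2^2 + x_1^2 - x_2^2 + 16/63x_2 → x_1^2 - x_2^2
  leading term x_1^2: no divisor's leading term divides it; move x_1^2 to the remainder.
  leading term x_2^2: no divisor's leading term divides it; move -x_2^2 to the remainder.
  remainder x_1^2 - x_2^2 ≠ 0; add k_4 = x_1^2 - x_2^2 to the basis.

S(k_3,k_4): lcm = x_1^2x_2. S = x_2^3 - x_1.
  leading term x_2^3: no divisor's leading term divides it; move x_2^3 to the remainder.
  leading term x_1: no divisor's leading term divides it; move -x_1 to the remainder.
  remainder x_2^3 - x_1 ≠ 0; add k_5 = x_2^3 - x_1 to the basis.

The other S-polynomials (S(h_2,k_3), S(h_1,k_4), S(h_2,k_4), S(h_1,k_5), S(h_2,k_5), S(k_3,k_5), S(k_4,k_5)) all reduce to 0 modulo the current basis, so we have a Gröbner basis.
Inter-reduce: drop elements whose leading term is divisible by another's, tail-reduce, and make monic.
Reduced Gröbner basis: {x_2^3 - x_1, x_1^2 - x_2^2, x_1x_2 - 1}.

The two bases agree; hence the ideals are identical.
The same test decides containment: I ⊆ J iff every generator of I reduces to 0 modulo a Gröbner basis of J.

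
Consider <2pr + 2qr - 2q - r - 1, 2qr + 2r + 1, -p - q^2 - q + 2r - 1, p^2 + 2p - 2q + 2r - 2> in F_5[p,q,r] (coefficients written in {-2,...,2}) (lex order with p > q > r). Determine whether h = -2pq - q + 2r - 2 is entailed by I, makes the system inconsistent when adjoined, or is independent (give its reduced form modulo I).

First compute the reduced Gröbner basis of I by Buchberger's algorithm.
f_1 = 2pr + 2qr - 2q - r - 1, LT = pr.
f_2 = 2qr + 2r + 1, LT = qr.
f_3 = -p - q^2 - q + 2r - 1, LT = p.
f_4 = p^2 + 2p - 2q + 2r - 2, LT = p^2.

S(f_1,f_2): lcm = pqr. S = -pr + 2p + q^2r - q^2 + 2qr + 2q.
  reduce S modulo (f_1, f_2, f_3, f_4):
  remainder 2q^2 + q - r - 1 ≠ 0; add k_5 = 2q^2 + q - r - 1 to the basis.

S(f_1,f_3): lcm = pr. S = -q^2r - q + 2r^2 + r + 2.
  reduce S modulo (f_1, f_2, f_3, f_4, k_5):
  remainder 2q + 2r^2 - 1 ≠ 0; add k_6 = 2q + 2r^2 - 1 to the basis.

S(f_1,f_4): lcm = p^2r. S = pqr - pq + 2p + 2qr - 2r^2 + 2r.
  reduce S modulo (f_1, f_2, f_3, f_4, k_5, k_6):
  remainder r^2 - 1 ≠ 0; add k_7 = r^2 - 1 to the basis.

S(f_3,f_4): lcm = p^2. S = pq^2 + pq - 2pr - p + 2q - 2r + 2.
  reduce S modulo (f_1, f_2, f_3, f_4, k_5, k_6, k_7):
  remainder r + 1 ≠ 0; add k_8 = r + 1 to the basis.

The other S-polynomials (S(f_2,f_3), S(f_2,f_4), S(f_1,k_5), S(f_2,k_5), S(f_3,k_5), S(f_4,k_5), S(f_1,k_6), S(f_2,k_6), S(f_3,k_6), S(f_4,k_6), S(k_5,k_6), S(f_1,k_7), S(f_2,k_7), S(f_3,k_7), S(f_4,k_7), S(k_5,k_7), S(k_6,k_7), S(f_1,k_8), S(f_2,k_8), S(f_3,k_8), S(f_4,k_8), S(k_5,k_8), S(k_6,k_8), S(k_7,k_8)) all reduce to 0 modulo the current basis, so we have a Gröbner basis.
Inter-reduce: drop elements whose leading term is divisible by another's, tail-reduce, and make monic.
Reduced Gröbner basis: {p - 1, q - 2, r + 1}.
Label its elements g_1 = p - 1, g_2 = q - 2, g_3 = r + 1.

Reduce h = -2pq - q + 2r - 2 modulo G:
  leading term pq: subtract (-2q)·g_1 from -2pq - q + 2r - 2 → 2q + 2r - 2
  leading term q: subtract (2)·g_2 from 2q + 2r - 2 → 2r + 2
  leading term r: subtract (2)·g_3 from 2r + 2 → 0
  normal form = 0.
Since the normal form is 0, h ∈ I.

-2pq - q + 2r - 2 lies in I (it reduces to 0).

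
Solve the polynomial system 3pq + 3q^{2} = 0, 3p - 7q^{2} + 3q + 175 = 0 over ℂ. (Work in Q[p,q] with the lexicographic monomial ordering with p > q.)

Compute a lex Gröbner basis by Buchberger's algorithm.
f_1 = 3pq + 3q^{2}, LT = pq.
f_2 = 3p - 7q^{2} + 3q + 175, LT = p.

S(f_1,f_2): lcm = pq. S = \tfrac{7}{3}q^{3} - \tfrac{175}{3}q.
  leading term q^{3}: no divisor's leading term divides it; move \tfrac{7}{3}q^{3} to the remainder.
  leading term q: no divisor's leading term divides it; move -\tfrac{175}{3}q to the remainder.
  remainder \tfrac{7}{3}q^{3} - \tfrac{175}{3}q ≠ 0; add h_3 = \tfrac{7}{3}q^{3} - \tfrac{175}{3}q to the basis.

S(f_1,h_3): lcm = pq^{3}. S = 25pq + q^{4}.
  leading term pq: subtract (\tfrac{25}{3})·f_1 from 25pq + q^{4} → q^{4} - 25q^{2}
  leading term q^{4}: subtract (\tfrac{3}{7}q)·h_3 from q^{4} - 25q^{2} → 0
  remainder 0.

S(f_2,h_3): leading monomials are coprime, so the S-polynomial reduces to 0 (Buchberger's first criterion).
Every S-polynomial of the final basis reduces to 0, so we have a Gröbner basis.
Inter-reduce: drop elements whose leading term is divisible by another's, tail-reduce, and make monic.
Reduced Gröbner basis: {p - \tfrac{7}{3}q^{2} + q + \tfrac{175}{3}, q^{3} - 25q}.

From the last basis element, q^{3} - 25q = 0, so q takes values in {-5, 0, 5}. Each choice, substituted upward through the basis, yields the corresponding point(s) of the solution set.
  q = -5: the earlier basis element becomes p - 5 = 0, giving p = 5 — point (5, -5).
  q = 0: the earlier basis element becomes p + \tfrac{175}{3} = 0, giving p = -175/3 — point (-175/3, 0).
  q = 5: the earlier basis element becomes p + 5 = 0, giving p = -5 — point (-5, 5).
Zero-dimensionality of the ideal guarantees finitely many solutions over ℂ.

{(5, -5), (-175/3, 0), (-5, 5)}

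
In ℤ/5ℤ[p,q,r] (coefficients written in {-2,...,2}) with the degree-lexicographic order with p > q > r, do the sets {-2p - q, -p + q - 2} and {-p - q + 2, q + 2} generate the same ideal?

No, the ideals differ.

Two ideals are equal iff their reduced Gröbner bases coincide (the reduced basis is unique for a fixed ordering).
Buchberger on the first generating set:
f_1 = -2p - q, LT = p.
f_2 = -p + q - 2, LT = p.

S(f_1,f_2): lcm = p. S = -q - 2.
  leading term q: no divisor's leading term divides it; move -q to the remainder.
  leading term 1: no divisor's leading term divides it; move -2 to the remainder.
  remainder -q - 2 ≠ 0; add g_3 = -q - 2 to the basis.

The other S-polynomials (S(f_1,g_3), S(f_2,g_3)) all reduce to 0 modulo the current basis, so we have a Gröbner basis.
Inter-reduce: drop elements whose leading term is divisible by another's, tail-reduce, and make monic.
Reduced Gröbner basis: {p - 1, q + 2}.

Buchberger on the second generating set:
h_1 = -p - q + 2, LT = p.
h_2 = q + 2, LT = q.

The S-polynomials (S(h_1,h_2)) all reduce to 0 modulo the current basis, so we have a Gröbner basis.
Inter-reduce: drop elements whose leading term is divisible by another's, tail-reduce, and make monic.
Reduced Gröbner basis: {p + 1, q + 2}.

Since the reduced bases disagree, the two ideals are not the same.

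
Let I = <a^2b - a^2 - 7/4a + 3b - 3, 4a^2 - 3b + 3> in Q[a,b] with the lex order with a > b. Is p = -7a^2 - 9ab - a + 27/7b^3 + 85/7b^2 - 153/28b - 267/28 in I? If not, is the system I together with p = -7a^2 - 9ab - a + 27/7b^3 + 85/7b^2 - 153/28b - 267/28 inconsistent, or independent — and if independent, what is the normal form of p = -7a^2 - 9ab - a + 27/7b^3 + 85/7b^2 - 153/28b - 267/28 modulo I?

First compute the reduced Gröbner basis of I by Buchberger's algorithm.
f_1 = a^2b - a^2 - 7/4a + 3b - 3, LT = a^2b.
f_2 = 4a^2 - 3b + 3, LT = a^2.

S(f_1,f_2): lcm = a^2b. S = -a^2 - 7/4a + 3/4b^2 + 9/4b - 3.
  leading term a^2: subtract (-1/4)·f_2 from -a^2 - 7/4a + 3/4b^2 + 9/4b - 3 → -7/4a + 3/4b^2 + 3/2b - 9/4
  leading term a: no divisor's leading term divides it; move -7/4a to the remainder.
  leading term b^2: no divisor's leading term divides it; move 3/4b^2 to the remainder.
  leading term b: no divisor's leading term divides it; move 3/2b to the remainder.
  leading term 1: no divisor's leading term divides it; move -9/4 to the remainder.
  remainder -7/4a + 3/4b^2 + 3/2b - 9/4 ≠ 0; add h_3 = -7/4a + 3/4b^2 + 3/2b - 9/4 to the basis.

S(f_1,h_3): lcm = a^2b. S = -a^2 + 3/7ab^3 + 6/7ab^2 - 9/7ab - 7/4a + 3b - 3.
  leading term a^2: subtract (-1/4)·f_2 from -a^2 + 3/7ab^3 + 6/7ab^2 - 9/7ab - 7/4a + 3b - 3 → 3/7ab^3 + 6/7ab^2 - 9/7ab - 7/4a + 9/4b - 9/4
  leading term ab^3: subtract (-12/49b^3)·h_3 from 3/7ab^3 + 6/7ab^2 - 9/7ab - 7/4a + 9/4b - 9/4 → 6/7ab^2 - 9/7ab - 7/4a + 9/49b^5 + 18/49b^4 - 27/49b^3 + 9/4b - 9/4
  leading term ab^2: subtract (-24/49b^2)·h_3 from 6/7ab^2 - 9/7ab - 7/4a + 9/49b^5 + 18/49b^4 - 27/49b^3 + 9/4b - 9/4 → -9/7ab - 7/4a + 9/49b^5 + 36/49b^4 + 9/49b^3 - 54/49b^2 + 9/4b - 9/4
  leading term ab: subtract (36/49b)·h_3 from -9/7ab - 7/4a + 9/49b^5 + 36/49b^4 + 9/49b^3 - 54/49b^2 + 9/4b - 9/4 → -7/4a + 9/49b^5 + 36/49b^4 - 18/49b^3 - 108/49b^2 + 765/196b - 9/4
  leading term a: subtract (1)·h_3 from -7/4a + 9/49b^5 + 36/49b^4 - 18/49b^3 - 108/49b^2 + 765/196b - 9/4 → 9/49b^5 + 36/49b^4 - 18/49b^3 - 579/196b^2 + 471/196b
  leading term b^5: no divisor's leading term divides it; move 9/49b^5 to the remainder.
  leading term b^4: no divisor's leading term divides it; move 36/49b^4 to the remainder.
  leading term b^3: no divisor's leading term divides it; move -18/49b^3 to the remainder.
  leading term b^2: no divisor's leading term divides it; move -579/196b^2 to the remainder.
  leading term b: no divisor's leading term divides it; move 471/196b to the remainder.
  remainder 9/49b^5 + 36/49b^4 - 18/49b^3 - 579/196b^2 + 471/196b ≠ 0; add h_4 = 9/49b^5 + 36/49b^4 - 18/49b^3 - 579/196b^2 + 471/196b to the basis.

S(f_2,h_3): lcm = a^2. S = 3/7ab^2 + 6/7ab - 9/7a - 3/4b + 3/4.
  leading term ab^2: subtract (-12/49b^2)·h_3 from 3/7ab^2 + 6/7ab - 9/7a - 3/4b + 3/4 → 6/7ab - 9/7a + 9/49b^4 + 18/49b^3 - 27/49b^2 - 3/4b + 3/4
  leading term ab: subtract (-24/49b)·h_3 from 6/7ab - 9/7a + 9/49b^4 + 18/49b^3 - 27/49b^2 - 3/4b + 3/4 → -9/7a + 9/49b^4 + 36/49b^3 + 9/49b^2 - 363/196b + 3/4
  leading term a: subtract (36/49)·h_3 from -9/7a + 9/49b^4 + 36/49b^3 + 9/49b^2 - 363/196b + 3/4 → 9/49b^4 + 36/49b^3 - 18/49b^2 - 579/196b + 471/196
  leading term b^4: no divisor's leading term divides it; move 9/49b^4 to the remainder.
  leading term b^3: no divisor's leading term divides it; move 36/49b^3 to the remainder.
  leading term b^2: no divisor's leading term divides it; move -18/49b^2 to the remainder.
  leading term b: no divisor's leading term divides it; move -579/196b to the remainder.
  leading term 1: no divisor's leading term divides it; move 471/196 to the remainder.
  remainder 9/49b^4 + 36/49b^3 - 18/49b^2 - 579/196b + 471/196 ≠ 0; add h_5 = 9/49b^4 + 36/49b^3 - 18/49b^2 - 579/196b + 471/196 to the basis.

The other S-polynomials (S(f_1,h_4), S(f_2,h_4), S(h_3,h_4), S(f_1,h_5), S(f_2,h_5), S(h_3,h_5), S(h_4,h_5)) all reduce to 0 modulo the current basis, so we have a Gröbner basis.
Inter-reduce: drop elements whose leading term is divisible by another's, tail-reduce, and make monic.
Reduced Gröbner basis: {a - 3/7b^2 - 6/7b + 9/7, b^4 + 4b^3 - 2b^2 - 193/12b + 157/12}.
Label its elements g_1 = a - 3/7b^2 - 6/7b + 9/7, g_2 = b^4 + 4b^3 - 2b^2 - 193/12b + 157/12.

Reduce p = -7a^2 - 9ab - a + 27/7b^3 + 85/7b^2 - 153/28b - 267/28 modulo G:
  leading term a^2: subtract (-7a)·g_1 from -7a^2 - 9ab - a + 27/7b^3 + 85/7b^2 - 153/28b - 267/28 → -3ab^2 - 15ab + 8a + 27/7b^3 + 85/7b^2 - 153/28b - 267/28
  leading term ab^2: subtract (-3b^2)·g_1 from -3ab^2 - 15ab + 8a + 27/7b^3 + 85/7b^2 - 153/28b - 267/28 → -15ab + 8a - 9/7b^4 + 9/7b^3 + 16b^2 - 153/28b - 267/28
  leading term ab: subtract (-15b)·g_1 from -15ab + 8a - 9/7b^4 + 9/7b^3 + 16b^2 - 153/28b - 267/28 → 8a - 9/7b^4 - 36/7b^3 + 22/7b^2 + 387/28b - 267/28
  leading term a: subtract (8)·g_1 from 8a - 9/7b^4 - 36/7b^3 + 22/7b^2 + 387/28b - 267/28 → -9/7b^4 - 36/7b^3 + 46/7b^2 + 579/28b - 555/28
  leading term b^4: subtract (-9/7)·g_2 from -9/7b^4 - 36/7b^3 + 46/7b^2 + 579/28b - 555/28 → 4b^2 - 3
  leading term b^2: no divisor's leading term divides it; move 4b^2 to the remainder.
  leading term 1: no divisor's leading term divides it; move -3 to the remainder.
  normal form = 4b^2 - 3.
The normal form is nonzero, so p ∉ I. Since p minus its normal form lies in I, I + (p) = I + (r) where r = 4b^2 - 3; decide whether this ideal is the whole ring.
Run Buchberger on G together with r (pairs among the g_i already reduce to 0 since G is a Gröbner basis):
g_1 = a - 3/7b^2 - 6/7b + 9/7, LT = a.
g_2 = b^4 + 4b^3 - 2b^2 - 193/12b + 157/12, LT = b^4.
r = 4b^2 - 3, LT = b^2.

S(g_2,r): lcm = b^4. S = 4b^3 - 5/4b^2 - 193/12b + 157/12.
  leading term b^3: subtract (b)·r from 4b^3 - 5/4b^2 - 193/12b + 157/12 → -5/4b^2 - 157/12b + 157/12
  leading term b^2: subtract (-5/16)·r from -5/4b^2 - 157/12b + 157/12 → -157/12b + 583/48
  leading term b: no divisor's leading term divides it; move -157/12b to the remainder.
  leading term 1: no divisor's leading term divides it; move 583/48 to the remainder.
  remainder -157/12b + 583/48 ≠ 0; add m_4 = -157/12b + 583/48 to the basis.

S(g_2,m_4): lcm = b^4. S = 3095/628b^3 - 2b^2 - 193/12b + 157/12.
  leading term b^3: subtract (3095/2512b)·r from 3095/628b^3 - 2b^2 - 193/12b + 157/12 → -2b^2 - 93349/7536b + 157/12
  leading term b^2: subtract (-1/2)·r from -2b^2 - 93349/7536b + 157/12 → -93349/7536b + 139/12
  leading term b: subtract (93349/98596)·m_4 from -93349/7536b + 139/12 → 132303/1577536
  leading term 1: no divisor's leading term divides it; move 132303/1577536 to the remainder.
  remainder 132303/1577536 ≠ 0; add m_5 = 132303/1577536 to the basis.

The other S-polynomials (S(g_1,g_2), S(g_1,r), S(g_1,m_4), S(r,m_4), S(g_1,m_5), S(g_2,m_5), S(r,m_5), S(m_4,m_5)) all reduce to 0 modulo the current basis, so we have a Gröbner basis.
Inter-reduce: drop elements whose leading term is divisible by another's, tail-reduce, and make monic.
Reduced Gröbner basis: {1}.
The reduced Gröbner basis of I + (p) is {1}: the ideal is the whole ring, so the enlarged system has no common solution — adjoining p is inconsistent.

Adjoining -7a^2 - 9ab - a + 27/7b^3 + 85/7b^2 - 153/28b - 267/28 makes the ideal the whole ring: the system is inconsistent.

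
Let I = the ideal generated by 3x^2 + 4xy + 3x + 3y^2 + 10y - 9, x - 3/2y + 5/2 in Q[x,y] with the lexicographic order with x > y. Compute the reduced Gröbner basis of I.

f_1 = 3x^2 + 4xy + 3x + 3y^2 + 10y - 9, LT = x^2.
f_2 = x - 3/2y + 5/2, LT = x.

S(f_1,f_2): lcm = x^2. S = 17/6xy - 3/2x + y^2 + 10/3y - 3.
  leading term xy: subtract (17/6y)·f_2 from 17/6xy - 3/2x + y^2 + 10/3y - 3 → -3/2x + 21/4y^2 - 15/4y - 3
  leading term x: subtract (-3/2)·f_2 from -3/2x + 21/4y^2 - 15/4y - 3 → 21/4y^2 - 6y + 3/4
  leading term y^2: no divisor's leading term divides it; move 21/4y^2 to the remainder.
  leading term y: no divisor's leading term divides it; move -6y to the remainder.
  leading term 1: no divisor's leading term divides it; move 3/4 to the remainder.
  remainder 21/4y^2 - 6y + 3/4 ≠ 0; add g_3 = 21/4y^2 - 6y + 3/4 to the basis.

The other S-polynomials (S(f_1,g_3), S(f_2,g_3)) all reduce to 0 modulo the current basis, so we have a Gröbner basis.
Inter-reduce: drop elements whose leading term is divisible by another's, tail-reduce, and make monic.

G = {x - 3/2y + 5/2, y^2 - 8/7y + 1/7}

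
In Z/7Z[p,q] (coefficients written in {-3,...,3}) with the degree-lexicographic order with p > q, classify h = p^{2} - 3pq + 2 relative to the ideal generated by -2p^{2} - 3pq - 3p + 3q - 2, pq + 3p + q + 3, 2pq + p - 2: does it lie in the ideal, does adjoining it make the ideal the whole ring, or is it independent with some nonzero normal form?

Adjoining p^{2} - 3pq + 2 makes the ideal the whole ring: the system is inconsistent.

First compute the reduced Gröbner basis of I by Buchberger's algorithm.
f_1 = -2p^{2} - 3pq - 3p + 3q - 2, LT = p^{2}.
f_2 = pq + 3p + q + 3, LT = pq.
f_3 = 2pq + p - 2, LT = pq.

S(f_1,f_2): lcm = p^{2}q. S = -2pq^{2} - 3p^{2} - 3pq + 2q^{2} - 3p + q.
  reduce S modulo (f_1, f_2, f_3):
  remainder -3q^{2} + 2q - 2 ≠ 0; add k_4 = -3q^{2} + 2q - 2 to the basis.

S(f_1,f_3): lcm = p^{2}q. S = -2pq^{2} + 3p^{2} - 2pq + 2q^{2} + p + q.
  reduce S modulo (f_1, f_2, f_3, k_4):
  remainder -2p + 3q - 3 ≠ 0; add k_5 = -2p + 3q - 3 to the basis.

S(f_2,f_3): lcm = pq. S = -p + q - 3.
  reduce S modulo (f_1, f_2, f_3, k_4, k_5):
  remainder 3q + 2 ≠ 0; add k_6 = 3q + 2 to the basis.

The other S-polynomials (S(f_1,k_4), S(f_2,k_4), S(f_3,k_4), S(f_1,k_5), S(f_2,k_5), S(f_3,k_5), S(k_4,k_5), S(f_1,k_6), S(f_2,k_6), S(f_3,k_6), S(k_4,k_6), S(k_5,k_6)) all reduce to 0 modulo the current basis, so we have a Gröbner basis.
Inter-reduce: drop elements whose leading term is divisible by another's, tail-reduce, and make monic.
Reduced Gröbner basis: {p - 1, q + 3}.
Label its elements g_1 = p - 1, g_2 = q + 3.

Reduce h = p^{2} - 3pq + 2 modulo G:
  leading term p^{2}: subtract (p)·g_1 from p^{2} - 3pq + 2 → -3pq + p + 2
  leading term pq: subtract (-3q)·g_1 from -3pq + p + 2 → p - 3q + 2
  leading term p: subtract (1)·g_1 from p - 3q + 2 → -3q + 3
  leading term q: subtract (-3)·g_2 from -3q + 3 → -2
  leading term 1: no divisor's leading term divides it; move -2 to the remainder.
  normal form = -2.
The normal form is nonzero, so h ∉ I. Since h minus its normal form lies in I, I + (h) = I + (r) where r = -2; decide whether this ideal is the whole ring.
Here r = -2 is a nonzero constant, hence a unit: 1 ∈ I + (h), the Gröbner basis of I + (h) is {1}, and the enlarged system has no common solution — adjoining h is inconsistent.

The remainder on division by a Gröbner basis is unique — it is the normal form.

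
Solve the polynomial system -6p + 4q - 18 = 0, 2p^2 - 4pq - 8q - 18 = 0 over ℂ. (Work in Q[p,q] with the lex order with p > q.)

{(-9/2, -9/4), (-3, 0)}

Compute a lex Gröbner basis by Buchberger's algorithm.
f_1 = -6p + 4q - 18, LT = p.
f_2 = 2p^2 - 4pq - 8q - 18, LT = p^2.

S(f_1,f_2): lcm = p^2. S = 4/3pq + 3p + 4q + 9.
  leading term pq: subtract (-2/9q)·f_1 from 4/3pq + 3p + 4q + 9 → 3p + 8/9q^2 + 9
  leading term p: subtract (-1/2)·f_1 from 3p + 8/9q^2 + 9 → 8/9q^2 + 2q
  leading term q^2: no divisor's leading term divides it; move 8/9q^2 to the remainder.
  leading term q: no divisor's leading term divides it; move 2q to the remainder.
  remainder 8/9q^2 + 2q ≠ 0; add h_3 = 8/9q^2 + 2q to the basis.

The other S-polynomials (S(f_1,h_3), S(f_2,h_3)) all reduce to 0 modulo the current basis, so we have a Gröbner basis.
Inter-reduce: drop elements whose leading term is divisible by another's, tail-reduce, and make monic.
Reduced Gröbner basis: {p - 2/3q + 3, q^2 + 9/4q}.

From the last basis element, q^2 + 9/4q = 0, so q takes values in {-9/4, 0}. Each choice, substituted upward through the basis, yields the corresponding point(s) of the solution set.
  q = -9/4: the earlier basis element becomes p + 9/2 = 0, giving p = -9/2 — point (-9/2, -9/4).
  q = 0: the earlier basis element becomes p + 3 = 0, giving p = -3 — point (-3, 0).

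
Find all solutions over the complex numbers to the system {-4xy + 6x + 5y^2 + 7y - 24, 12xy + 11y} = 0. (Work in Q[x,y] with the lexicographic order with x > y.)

{(4, 0), (-11/12, -16/15 + sqrt(6334)/30), (-11/12, -sqrt(6334)/30 - 16/15)}

Compute a lex Gröbner basis by Buchberger's algorithm.
f_1 = -4xy + 6x + 5y^2 + 7y - 24, LT = xy.
f_2 = 12xy + 11y, LT = xy.

S(f_1,f_2): lcm = xy. S = -3/2x - 5/4y^2 - 8/3y + 6.
  reduce S modulo (f_1, f_2):
  remainder -3/2x - 5/4y^2 - 8/3y + 6 ≠ 0; add h_3 = -3/2x - 5/4y^2 - 8/3y + 6 to the basis.

S(f_1,h_3): lcm = xy. S = -3/2x - 5/6y^3 - 109/36y^2 + 9/4y + 6.
  reduce S modulo (f_1, f_2, h_3):
  remainder -5/6y^3 - 16/9y^2 + 59/12y ≠ 0; add h_4 = -5/6y^3 - 16/9y^2 + 59/12y to the basis.

The other S-polynomials (S(f_2,h_3), S(f_1,h_4), S(f_2,h_4), S(h_3,h_4)) all reduce to 0 modulo the current basis, so we have a Gröbner basis.
Inter-reduce: drop elements whose leading term is divisible by another's, tail-reduce, and make monic.
Reduced Gröbner basis: {x + 5/6y^2 + 16/9y - 4, y^3 + 32/15y^2 - 59/10y}.

The lex basis is triangular: the last element involves only y. Solving y^3 + 32/15y^2 - 59/10y = 0 gives y ∈ {0, -16/15 + sqrt(6334)/30, -sqrt(6334)/30 - 16/15}; substituting each value into the earlier elements determines the remaining variables.
  y = 0: the earlier basis element becomes x - 4 = 0, giving x = 4 — point (4, 0).
  y = -16/15 + sqrt(6334)/30: the earlier basis element becomes x + 11/12 = 0, giving x = -11/12 — point (-11/12, -16/15 + sqrt(6334)/30).
  y = -sqrt(6334)/30 - 16/15: the earlier basis element becomes x + 11/12 = 0, giving x = -11/12 — point (-11/12, -sqrt(6334)/30 - 16/15).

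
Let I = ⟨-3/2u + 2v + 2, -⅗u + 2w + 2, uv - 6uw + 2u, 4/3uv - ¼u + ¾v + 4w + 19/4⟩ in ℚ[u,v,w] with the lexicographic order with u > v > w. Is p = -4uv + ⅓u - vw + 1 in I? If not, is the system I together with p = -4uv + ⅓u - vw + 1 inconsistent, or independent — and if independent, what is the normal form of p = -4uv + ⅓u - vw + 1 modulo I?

First compute the reduced Gröbner basis of I by Buchberger's algorithm.
f_1 = -3/2u + 2v + 2, LT = u.
f_2 = -⅗u + 2w + 2, LT = u.
f_3 = uv - 6uw + 2u, LT = uv.
f_4 = 4/3uv - ¼u + ¾v + 4w + 19/4, LT = uv.

S(f_1,f_2): lcm = u. S = -4/3v + 10/3w + 2.
  reduce S modulo (f_1, f_2, f_3, f_4):
  remainder -4/3v + 10/3w + 2 ≠ 0; add h_5 = -4/3v + 10/3w + 2 to the basis.

S(f_1,f_3): lcm = uv. S = 6uw - 2u - 4/3v² - 4/3v.
  reduce S modulo (f_1, f_2, f_3, f_4, h_5):
  remainder 35/3w² - 35/3 ≠ 0; add h_6 = 35/3w² - 35/3 to the basis.

S(f_1,f_4): lcm = uv. S = 3/16u - 4/3v² - 91/48v - 3w - 57/16.
  reduce S modulo (f_1, f_2, f_3, f_4, h_5, h_6):
  remainder -1643/96w - 1643/96 ≠ 0; add h_7 = -1643/96w - 1643/96 to the basis.

The other S-polynomials (S(f_2,f_3), S(f_2,f_4), S(f_3,f_4), S(f_1,h_5), S(f_2,h_5), S(f_3,h_5), S(f_4,h_5), S(f_1,h_6), S(f_2,h_6), S(f_3,h_6), S(f_4,h_6), S(h_5,h_6), S(f_1,h_7), S(f_2,h_7), S(f_3,h_7), S(f_4,h_7), S(h_5,h_7), S(h_6,h_7)) all reduce to 0 modulo the current basis, so we have a Gröbner basis.
Inter-reduce: drop elements whose leading term is divisible by another's, tail-reduce, and make monic.
Reduced Gröbner basis: {u, v + 1, w + 1}.
Label its elements g_1 = u, g_2 = v + 1, g_3 = w + 1.

Reduce p = -4uv + ⅓u - vw + 1 modulo G:
  leading term uv: subtract (-4v)·g_1 from -4uv + ⅓u - vw + 1 → ⅓u - vw + 1
  leading term u: subtract (⅓)·g_1 from ⅓u - vw + 1 → -vw + 1
  leading term vw: subtract (-w)·g_2 from -vw + 1 → w + 1
  leading term w: subtract (1)·g_3 from w + 1 → 0
  normal form = 0.
Since the normal form is 0, p ∈ I.

-4uv + ⅓u - vw + 1 lies in I (it reduces to 0).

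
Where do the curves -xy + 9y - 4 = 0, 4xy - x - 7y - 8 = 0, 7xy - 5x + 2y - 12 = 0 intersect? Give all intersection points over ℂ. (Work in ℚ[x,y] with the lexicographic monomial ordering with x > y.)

{(5, 1)}

Compute a lex Gröbner basis by Buchberger's algorithm.
f_1 = -xy + 9y - 4, LT = xy.
f_2 = 4xy - x - 7y - 8, LT = xy.
f_3 = 7xy - 5x + 2y - 12, LT = xy.

S(f_1,f_2): lcm = xy. S = ¼x - 29/4y + 6.
  reduce S modulo (f_1, f_2, f_3):
  remainder ¼x - 29/4y + 6 ≠ 0; add h_4 = ¼x - 29/4y + 6 to the basis.

S(f_1,f_3): lcm = xy. S = 5/7x - 65/7y + 40/7.
  reduce S modulo (f_1, f_2, f_3, h_4):
  remainder 80/7y - 80/7 ≠ 0; add h_5 = 80/7y - 80/7 to the basis.

The other S-polynomials (S(f_2,f_3), S(f_1,h_4), S(f_2,h_4), S(f_3,h_4), S(f_1,h_5), S(f_2,h_5), S(f_3,h_5), S(h_4,h_5)) all reduce to 0 modulo the current basis, so we have a Gröbner basis.
Inter-reduce: drop elements whose leading term is divisible by another's, tail-reduce, and make monic.
Reduced Gröbner basis: {x - 5, y - 1}.

The lex basis is triangular: the last element involves only y. Solving y - 1 = 0 gives y ∈ {1}; substituting each value into the earlier elements determines the remaining variables.
  y = 1: the earlier basis element becomes x - 5 = 0, giving x = 5 — point (5, 1).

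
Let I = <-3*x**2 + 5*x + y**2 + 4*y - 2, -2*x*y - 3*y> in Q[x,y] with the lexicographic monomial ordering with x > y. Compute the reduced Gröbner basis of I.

G = {x**2 - 5/3*x - 1/3*y**2 - 4/3*y + 2/3, x*y + 3/2*y, y**3 + 4*y**2 - 65/4*y}

f_1 = -3*x**2 + 5*x + y**2 + 4*y - 2, LT = x**2.
f_2 = -2*x*y - 3*y, LT = x*y.

S(f_1,f_2): lcm = x**2*y. S = -19/6*x*y - 1/3*y**3 - 4/3*y**2 + 2/3*y.
  leading term x*y: subtract (19/12)·f_2 from -19/6*x*y - 1/3*y**3 - 4/3*y**2 + 2/3*y → -1/3*y**3 - 4/3*y**2 + 65/12*y
  leading term y**3: no divisor's leading term divides it; move -1/3*y**3 to the remainder.
  leading term y**2: no divisor's leading term divides it; move -4/3*y**2 to the remainder.
  leading term y: no divisor's leading term divides it; move 65/12*y to the remainder.
  remainder -1/3*y**3 - 4/3*y**2 + 65/12*y ≠ 0; add g_3 = -1/3*y**3 - 4/3*y**2 + 65/12*y to the basis.

The other S-polynomials (S(f_1,g_3), S(f_2,g_3)) all reduce to 0 modulo the current basis, so we have a Gröbner basis.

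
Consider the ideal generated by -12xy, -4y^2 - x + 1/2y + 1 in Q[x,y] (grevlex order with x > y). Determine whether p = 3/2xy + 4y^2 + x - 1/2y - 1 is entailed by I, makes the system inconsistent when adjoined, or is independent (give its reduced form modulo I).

3/2xy + 4y^2 + x - 1/2y - 1 lies in I (it reduces to 0).

First compute the reduced Gröbner basis of I by Buchberger's algorithm.
f_1 = -12xy, LT = xy.
f_2 = -4y^2 - x + 1/2y + 1, LT = y^2.

S(f_1,f_2): lcm = xy^2. S = -1/4x^2 + 1/8xy + 1/4x.
  leading term x^2: no divisor's leading term divides it; move -1/4x^2 to the remainder.
  leading term xy: subtract (-1/96)·f_1 from 1/8xy + 1/4x → 1/4x
  leading term x: no divisor's leading term divides it; move 1/4x to the remainder.
  remainder -1/4x^2 + 1/4x ≠ 0; add h_3 = -1/4x^2 + 1/4x to the basis.

The other S-polynomials (S(f_1,h_3), S(f_2,h_3)) all reduce to 0 modulo the current basis, so we have a Gröbner basis.
Inter-reduce: drop elements whose leading term is divisible by another's, tail-reduce, and make monic.
Reduced Gröbner basis: {x^2 - x, xy, y^2 + 1/4x - 1/8y - 1/4}.
Label its elements g_1 = x^2 - x, g_2 = xy, g_3 = y^2 + 1/4x - 1/8y - 1/4.

Reduce p = 3/2xy + 4y^2 + x - 1/2y - 1 modulo G:
  leading term xy: subtract (3/2)·g_2 from 3/2xy + 4y^2 + x - 1/2y - 1 → 4y^2 + x - 1/2y - 1
  leading term y^2: subtract (4)·g_3 from 4y^2 + x - 1/2y - 1 → 0
  normal form = 0.
Since the normal form is 0, p ∈ I.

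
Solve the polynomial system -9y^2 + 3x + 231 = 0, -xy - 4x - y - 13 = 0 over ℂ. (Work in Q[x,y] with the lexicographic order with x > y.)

{(-2, 5), (-29/2 + 9*sqrt(21)/2, -9/2 - sqrt(21)/6), (-9*sqrt(21)/2 - 29/2, -9/2 + sqrt(21)/6)}

Compute a lex Gröbner basis by Buchberger's algorithm.
f_1 = 3x - 9y^2 + 231, LT = x.
f_2 = -xy - 4x - y - 13, LT = xy.

S(f_1,f_2): lcm = xy. S = -4x - 3y^3 + 76y - 13.
  leading term x: subtract (-4/3)·f_1 from -4x - 3y^3 + 76y - 13 → -3y^3 - 12y^2 + 76y + 295
  leading term y^3: no divisor's leading term divides it; move -3y^3 to the remainder.
  leading term y^2: no divisor's leading term divides it; move -12y^2 to the remainder.
  leading term y: no divisor's leading term divides it; move 76y to the remainder.
  leading term 1: no divisor's leading term divides it; move 295 to the remainder.
  remainder -3y^3 - 12y^2 + 76y + 295 ≠ 0; add h_3 = -3y^3 - 12y^2 + 76y + 295 to the basis.

The other S-polynomials (S(f_1,h_3), S(f_2,h_3)) all reduce to 0 modulo the current basis, so we have a Gröbner basis.
Inter-reduce: drop elements whose leading term is divisible by another's, tail-reduce, and make monic.
Reduced Gröbner basis: {x - 3y^2 + 77, y^3 + 4y^2 - 76/3y - 295/3}.

From the last basis element, y^3 + 4y^2 - 76/3y - 295/3 = 0, so y takes values in {5, -9/2 - sqrt(21)/6, -9/2 + sqrt(21)/6}. Each choice, substituted upward through the basis, yields the corresponding point(s) of the solution set.
  y = 5: the earlier basis element becomes x + 2 = 0, giving x = -2 — point (-2, 5).
  y = -9/2 - sqrt(21)/6: the earlier basis element becomes x - 9*sqrt(21)/2 + 29/2 = 0, giving x = -29/2 + 9*sqrt(21)/2 — point (-29/2 + 9*sqrt(21)/2, -9/2 - sqrt(21)/6).
  y = -9/2 + sqrt(21)/6: the earlier basis element becomes x + 29/2 + 9*sqrt(21)/2 = 0, giving x = -9*sqrt(21)/2 - 29/2 — point (-9*sqrt(21)/2 - 29/2, -9/2 + sqrt(21)/6).
Zero-dimensionality of the ideal guarantees finitely many solutions over ℂ.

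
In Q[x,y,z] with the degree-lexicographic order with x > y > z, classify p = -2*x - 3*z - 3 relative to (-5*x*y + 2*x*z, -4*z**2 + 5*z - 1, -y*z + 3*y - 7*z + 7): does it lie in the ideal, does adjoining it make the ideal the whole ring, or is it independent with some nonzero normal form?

Adjoining -2*x - 3*z - 3 makes the ideal the whole ring: the system is inconsistent.

First compute the reduced Gröbner basis of I by Buchberger's algorithm.
f_1 = -5*x*y + 2*x*z, LT = x*y.
f_2 = -4*z**2 + 5*z - 1, LT = z**2.
f_3 = -y*z + 3*y - 7*z + 7, LT = y*z.

S(f_1,f_3): lcm = x*y*z. S = -2/5*x*z**2 + 3*x*y - 7*x*z + 7*x.
  reduce S modulo (f_1, f_2, f_3):
  remainder -63/10*x*z + 71/10*x ≠ 0; add h_4 = -63/10*x*z + 71/10*x to the basis.

S(f_2,f_3): lcm = y*z**2. S = 7/4*y*z - 7*z**2 + 1/4*y + 7*z.
  reduce S modulo (f_1, f_2, f_3, h_4):
  remainder 11/2*y - 14*z + 14 ≠ 0; add h_5 = 11/2*y - 14*z + 14 to the basis.

S(f_1,h_4): lcm = x*y*z. S = -2/5*x*z**2 + 71/63*x*y.
  reduce S modulo (f_1, f_2, f_3, h_4, h_5):
  remainder 884/19845*x ≠ 0; add h_6 = 884/19845*x to the basis.

The other S-polynomials (S(f_1,f_2), S(f_2,h_4), S(f_3,h_4), S(f_1,h_5), S(f_2,h_5), S(f_3,h_5), S(h_4,h_5), S(f_1,h_6), S(f_2,h_6), S(f_3,h_6), S(h_4,h_6), S(h_5,h_6)) all reduce to 0 modulo the current basis, so we have a Gröbner basis.
Inter-reduce: drop elements whose leading term is divisible by another's, tail-reduce, and make monic.
Reduced Gröbner basis: {z**2 - 5/4*z + 1/4, x, y - 28/11*z + 28/11}.
Label its elements g_1 = z**2 - 5/4*z + 1/4, g_2 = x, g_3 = y - 28/11*z + 28/11.

Reduce p = -2*x - 3*z - 3 modulo G:
  leading term x: subtract (-2)·g_2 from -2*x - 3*z - 3 → -3*z - 3
  leading term z: no divisor's leading term divides it; move -3*z to the remainder.
  leading term 1: no divisor's leading term divides it; move -3 to the remainder.
  normal form = -3*z - 3.
The normal form is nonzero, so p ∉ I. Since p minus its normal form lies in I, I + (p) = I + (r) where r = -3*z - 3; decide whether this ideal is the whole ring.
Run Buchberger on G together with r (pairs among the g_i already reduce to 0 since G is a Gröbner basis):
g_1 = z**2 - 5/4*z + 1/4, LT = z**2.
g_2 = x, LT = x.
g_3 = y - 28/11*z + 28/11, LT = y.
r = -3*z - 3, LT = z.

S(g_1,r): lcm = z**2. S = -9/4*z + 1/4.
  reduce S modulo (g_1, g_2, g_3, r):
  remainder 5/2 ≠ 0; add m_5 = 5/2 to the basis.

The other S-polynomials (S(g_1,g_2), S(g_1,g_3), S(g_2,g_3), S(g_2,r), S(g_3,r), S(g_1,m_5), S(g_2,m_5), S(g_3,m_5), S(r,m_5)) all reduce to 0 modulo the current basis, so we have a Gröbner basis.
Inter-reduce: drop elements whose leading term is divisible by another's, tail-reduce, and make monic.
Reduced Gröbner basis: {1}.
The reduced Gröbner basis of I + (p) is {1}: the ideal is the whole ring, so the enlarged system has no common solution — adjoining p is inconsistent.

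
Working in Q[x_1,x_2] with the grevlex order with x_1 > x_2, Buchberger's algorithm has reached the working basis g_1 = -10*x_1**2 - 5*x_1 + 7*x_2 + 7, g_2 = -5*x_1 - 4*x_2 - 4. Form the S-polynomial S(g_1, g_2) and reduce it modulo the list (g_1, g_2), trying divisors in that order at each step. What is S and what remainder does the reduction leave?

lcm(LM(g_1), LM(g_2)) = x_1**2.
S = (lcm/LT(g_1))·g_1 − (lcm/LT(g_2))·g_2 = -4/5*x_1*x_2 - 3/10*x_1 - 7/10*x_2 - 7/10.
Reduce S modulo (g_1, g_2) in that order:
  leading term x_1*x_2: subtract (4/25*x_2)·g_2 from -4/5*x_1*x_2 - 3/10*x_1 - 7/10*x_2 - 7/10 → 16/25*x_2**2 - 3/10*x_1 - 3/50*x_2 - 7/10
  leading term x_2**2: no divisor's leading term divides it; move 16/25*x_2**2 to the remainder.
  leading term x_1: subtract (3/50)·g_2 from -3/10*x_1 - 3/50*x_2 - 7/10 → 9/50*x_2 - 23/50
  leading term x_2: no divisor's leading term divides it; move 9/50*x_2 to the remainder.
  leading term 1: no divisor's leading term divides it; move -23/50 to the remainder.
The remainder 16/25*x_2**2 + 9/50*x_2 - 23/50 is nonzero, so it would be added as the next basis element.

S(g_1, g_2) = -4/5*x_1*x_2 - 3/10*x_1 - 7/10*x_2 - 7/10; remainder on division = 16/25*x_2**2 + 9/50*x_2 - 23/50.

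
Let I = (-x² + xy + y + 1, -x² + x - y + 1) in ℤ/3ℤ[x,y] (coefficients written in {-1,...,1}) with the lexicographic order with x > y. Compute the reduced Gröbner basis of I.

G = {x + y² + y + 1, y³ + y - 1}

The reduced Gröbner basis is the canonical form of the ideal for this ordering.

f_1 = -x² + xy + y + 1, LT = x².
f_2 = -x² + x - y + 1, LT = x².

S(f_1,f_2): lcm = x². S = -xy + x + y.
  leading term xy: no divisor's leading term divides it; move -xy to the remainder.
  leading term x: no divisor's leading term divides it; move x to the remainder.
  leading term y: no divisor's leading term divides it; move y to the remainder.
  remainder -xy + x + y ≠ 0; add g_3 = -xy + x + y to the basis.

S(f_1,g_3): lcm = x²y. S = x² - xy² + xy - y² - y.
  leading term x²: subtract (-1)·f_1 from x² - xy² + xy - y² - y → -xy² - xy - y² + 1
  leading term xy²: subtract (y)·g_3 from -xy² - xy - y² + 1 → xy + y² + 1
  leading term xy: subtract (-1)·g_3 from xy + y² + 1 → x + y² + y + 1
  leading term x: no divisor's leading term divides it; move x to the remainder.
  leading term y²: no divisor's leading term divides it; move y² to the remainder.
  leading term y: no divisor's leading term divides it; move y to the remainder.
  leading term 1: no divisor's leading term divides it; move 1 to the remainder.
  remainder x + y² + y + 1 ≠ 0; add g_4 = x + y² + y + 1 to the basis.

S(g_3,g_4): lcm = xy. S = -x - y³ - y² + y.
  leading term x: subtract (-1)·g_4 from -x - y³ - y² + y → -y³ - y + 1
  leading term y³: no divisor's leading term divides it; move -y³ to the remainder.
  leading term y: no divisor's leading term divides it; move -y to the remainder.
  leading term 1: no divisor's leading term divides it; move 1 to the remainder.
  remainder -y³ - y + 1 ≠ 0; add g_5 = -y³ - y + 1 to the basis.

The other S-polynomials (S(f_2,g_3), S(f_1,g_4), S(f_2,g_4), S(f_1,g_5), S(f_2,g_5), S(g_3,g_5), S(g_4,g_5)) all reduce to 0 modulo the current basis, so we have a Gröbner basis.
Inter-reduce: drop elements whose leading term is divisible by another's, tail-reduce, and make monic.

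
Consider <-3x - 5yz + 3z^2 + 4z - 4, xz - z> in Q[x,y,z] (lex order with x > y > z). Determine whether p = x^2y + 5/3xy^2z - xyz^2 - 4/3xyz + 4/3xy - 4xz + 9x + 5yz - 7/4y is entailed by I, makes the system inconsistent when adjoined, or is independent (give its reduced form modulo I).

First compute the reduced Gröbner basis of I by Buchberger's algorithm.
f_1 = -3x - 5yz + 3z^2 + 4z - 4, LT = x.
f_2 = xz - z, LT = xz.

S(f_1,f_2): lcm = xz. S = 5/3yz^2 - z^3 - 4/3z^2 + 7/3z.
  leading term yz^2: no divisor's leading term divides it; move 5/3yz^2 to the remainder.
  leading term z^3: no divisor's leading term divides it; move -z^3 to the remainder.
  leading term z^2: no divisor's leading term divides it; move -4/3z^2 to the remainder.
  leading term z: no divisor's leading term divides it; move 7/3z to the remainder.
  remainder 5/3yz^2 - z^3 - 4/3z^2 + 7/3z ≠ 0; add h_3 = 5/3yz^2 - z^3 - 4/3z^2 + 7/3z to the basis.

The other S-polynomials (S(f_1,h_3), S(f_2,h_3)) all reduce to 0 modulo the current basis, so we have a Gröbner basis.
Inter-reduce: drop elements whose leading term is divisible by another's, tail-reduce, and make monic.
Reduced Gröbner basis: {x + 5/3yz - z^2 - 4/3z + 4/3, yz^2 - 3/5z^3 - 4/5z^2 + 7/5z}.
Label its elements g_1 = x + 5/3yz - z^2 - 4/3z + 4/3, g_2 = yz^2 - 3/5z^3 - 4/5z^2 + 7/5z.

Reduce p = x^2y + 5/3xy^2z - xyz^2 - 4/3xyz + 4/3xy - 4xz + 9x + 5yz - 7/4y modulo G:
  leading term x^2y: subtract (xy)·g_1 from x^2y + 5/3xy^2z - xyz^2 - 4/3xyz + 4/3xy - 4xz + 9x + 5yz - 7/4y → -4xz + 9x + 5yz - 7/4y
  leading term xz: subtract (-4z)·g_1 from -4xz + 9x + 5yz - 7/4y → 9x + 20/3yz^2 + 5yz - 7/4y - 4z^3 - 16/3z^2 + 16/3z
  leading term x: subtract (9)·g_1 from 9x + 20/3yz^2 + 5yz - 7/4y - 4z^3 - 16/3z^2 + 16/3z → 20/3yz^2 - 10yz - 7/4y - 4z^3 + 11/3z^2 + 52/3z - 12
  leading term yz^2: subtract (20/3)·g_2 from 20/3yz^2 - 10yz - 7/4y - 4z^3 + 11/3z^2 + 52/3z - 12 → -10yz - 7/4y + 9z^2 + 8z - 12
  leading term yz: no divisor's leading term divides it; move -10yz to the remainder.
  leading term y: no divisor's leading term divides it; move -7/4y to the remainder.
  leading term z^2: no divisor's leading term divides it; move 9z^2 to the remainder.
  leading term z: no divisor's leading term divides it; move 8z to the remainder.
  leading term 1: no divisor's leading term divides it; move -12 to the remainder.
  normal form = -10yz - 7/4y + 9z^2 + 8z - 12.
The normal form is nonzero, so p ∉ I. Since p minus its normal form lies in I, I + (p) = I + (r) where r = -10yz - 7/4y + 9z^2 + 8z - 12; decide whether this ideal is the whole ring.
Run Buchberger on G together with r (pairs among the g_i already reduce to 0 since G is a Gröbner basis):
g_1 = x + 5/3yz - z^2 - 4/3z + 4/3, LT = x.
g_2 = yz^2 - 3/5z^3 - 4/5z^2 + 7/5z, LT = yz^2.
r = -10yz - 7/4y + 9z^2 + 8z - 12, LT = yz.

S(g_2,r): lcm = yz^2. S = -7/40yz + 3/10z^3 + 1/5z.
  leading term yz: subtract (7/400)·r from -7/40yz + 3/10z^3 + 1/5z → 49/1600y + 3/10z^3 - 63/400z^2 + 3/50z + 21/100
  leading term y: no divisor's leading term divides it; move 49/1600y to the remainder.
  leading term z^3: no divisor's leading term divides it; move 3/10z^3 to the remainder.
  leading term z^2: no divisor's leading term divides it; move -63/400z^2 to the remainder.
  leading term z: no divisor's leading term divides it; move 3/50z to the remainder.
  leading term 1: no divisor's leading term divides it; move 21/100 to the remainder.
  remainder 49/1600y + 3/10z^3 - 63/400z^2 + 3/50z + 21/100 ≠ 0; add m_4 = 49/1600y + 3/10z^3 - 63/400z^2 + 3/50z + 21/100 to the basis.

S(g_2,m_4): lcm = yz^2. S = -480/49z^5 + 36/7z^4 - 627/245z^3 - 268/35z^2 + 7/5z.
  leading term z^5: no divisor's leading term divides it; move -480/49z^5 to the remainder.
  leading term z^4: no divisor's leading term divides it; move 36/7z^4 to the remainder.
  leading term z^3: no divisor's leading term divides it; move -627/245z^3 to the remainder.
  leading term z^2: no divisor's leading term divides it; move -268/35z^2 to the remainder.
  leading term z: no divisor's leading term divides it; move 7/5z to the remainder.
  remainder -480/49z^5 + 36/7z^4 - 627/245z^3 - 268/35z^2 + 7/5z ≠ 0; add m_5 = -480/49z^5 + 36/7z^4 - 627/245z^3 - 268/35z^2 + 7/5z to the basis.

S(r,m_4): lcm = yz. S = 7/40y - 480/49z^4 + 36/7z^3 - 1401/490z^2 - 268/35z + 6/5.
  leading term y: subtract (40/7)·m_4 from 7/40y - 480/49z^4 + 36/7z^3 - 1401/490z^2 - 268/35z + 6/5 → -480/49z^4 + 24/7z^3 - 96/49z^2 - 8z
  leading term z^4: no divisor's leading term divides it; move -480/49z^4 to the remainder.
  leading term z^3: no divisor's leading term divides it; move 24/7z^3 to the remainder.
  leading term z^2: no divisor's leading term divides it; move -96/49z^2 to the remainder.
  leading term z: no divisor's leading term divides it; move -8z to the remainder.
  remainder -480/49z^4 + 24/7z^3 - 96/49z^2 - 8z ≠ 0; add m_6 = -480/49z^4 + 24/7z^3 - 96/49z^2 - 8z to the basis.

The other S-polynomials (S(g_1,g_2), S(g_1,r), S(g_1,m_4), S(g_1,m_5), S(g_2,m_5), S(r,m_5), S(m_4,m_5), S(g_1,m_6), S(g_2,m_6), S(r,m_6), S(m_4,m_6), S(m_5,m_6)) all reduce to 0 modulo the current basis, so we have a Gröbner basis.
Inter-reduce: drop elements whose leading term is divisible by another's, tail-reduce, and make monic.
Reduced Gröbner basis: {x + 20/7z^3 - z^2 + 4/7z + 4/3, y + 480/49z^3 - 36/7z^2 + 96/49z + 48/7, z^4 - 7/20z^3 + 1/5z^2 + 49/60z}.
The reduced Gröbner basis of I + (p) is {x + 20/7z^3 - z^2 + 4/7z + 4/3, y + 480/49z^3 - 36/7z^2 + 96/49z + 48/7, z^4 - 7/20z^3 + 1/5z^2 + 49/60z} ≠ {1}, a proper ideal, so the enlarged system stays consistent: p is independent of I, with normal form -10yz - 7/4y + 9z^2 + 8z - 12.

x^2y + 5/3xy^2z - xyz^2 - 4/3xyz + 4/3xy - 4xz + 9x + 5yz - 7/4y is independent of I; its normal form modulo I is -10yz - 7/4y + 9z^2 + 8z - 12.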